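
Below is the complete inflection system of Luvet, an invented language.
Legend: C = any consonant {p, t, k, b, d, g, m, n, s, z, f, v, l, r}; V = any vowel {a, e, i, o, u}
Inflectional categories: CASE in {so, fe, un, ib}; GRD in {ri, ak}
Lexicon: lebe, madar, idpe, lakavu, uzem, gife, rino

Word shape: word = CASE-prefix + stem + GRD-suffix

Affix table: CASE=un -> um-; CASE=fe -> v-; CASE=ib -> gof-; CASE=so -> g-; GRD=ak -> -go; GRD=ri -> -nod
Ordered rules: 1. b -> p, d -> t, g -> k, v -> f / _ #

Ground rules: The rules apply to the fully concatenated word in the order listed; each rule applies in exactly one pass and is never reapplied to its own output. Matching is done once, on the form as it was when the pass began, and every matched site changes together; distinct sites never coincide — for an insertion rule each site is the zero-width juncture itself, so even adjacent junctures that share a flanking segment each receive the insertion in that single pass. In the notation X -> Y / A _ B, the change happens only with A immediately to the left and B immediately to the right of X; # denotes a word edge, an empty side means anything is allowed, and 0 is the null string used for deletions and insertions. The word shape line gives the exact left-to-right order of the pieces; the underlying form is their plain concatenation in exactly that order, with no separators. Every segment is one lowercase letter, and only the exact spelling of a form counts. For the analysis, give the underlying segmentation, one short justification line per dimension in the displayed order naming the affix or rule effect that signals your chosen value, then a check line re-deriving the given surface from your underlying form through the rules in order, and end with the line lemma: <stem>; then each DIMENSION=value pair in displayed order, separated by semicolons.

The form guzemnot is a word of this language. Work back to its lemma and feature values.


underlying: g-uzem-nod
CASE=so - signalled by the affix g-
GRD=ri - signalled by the affix -nod
check: guzemnod -> guzemnot
lemma: uzem; CASE=so; GRD=ri


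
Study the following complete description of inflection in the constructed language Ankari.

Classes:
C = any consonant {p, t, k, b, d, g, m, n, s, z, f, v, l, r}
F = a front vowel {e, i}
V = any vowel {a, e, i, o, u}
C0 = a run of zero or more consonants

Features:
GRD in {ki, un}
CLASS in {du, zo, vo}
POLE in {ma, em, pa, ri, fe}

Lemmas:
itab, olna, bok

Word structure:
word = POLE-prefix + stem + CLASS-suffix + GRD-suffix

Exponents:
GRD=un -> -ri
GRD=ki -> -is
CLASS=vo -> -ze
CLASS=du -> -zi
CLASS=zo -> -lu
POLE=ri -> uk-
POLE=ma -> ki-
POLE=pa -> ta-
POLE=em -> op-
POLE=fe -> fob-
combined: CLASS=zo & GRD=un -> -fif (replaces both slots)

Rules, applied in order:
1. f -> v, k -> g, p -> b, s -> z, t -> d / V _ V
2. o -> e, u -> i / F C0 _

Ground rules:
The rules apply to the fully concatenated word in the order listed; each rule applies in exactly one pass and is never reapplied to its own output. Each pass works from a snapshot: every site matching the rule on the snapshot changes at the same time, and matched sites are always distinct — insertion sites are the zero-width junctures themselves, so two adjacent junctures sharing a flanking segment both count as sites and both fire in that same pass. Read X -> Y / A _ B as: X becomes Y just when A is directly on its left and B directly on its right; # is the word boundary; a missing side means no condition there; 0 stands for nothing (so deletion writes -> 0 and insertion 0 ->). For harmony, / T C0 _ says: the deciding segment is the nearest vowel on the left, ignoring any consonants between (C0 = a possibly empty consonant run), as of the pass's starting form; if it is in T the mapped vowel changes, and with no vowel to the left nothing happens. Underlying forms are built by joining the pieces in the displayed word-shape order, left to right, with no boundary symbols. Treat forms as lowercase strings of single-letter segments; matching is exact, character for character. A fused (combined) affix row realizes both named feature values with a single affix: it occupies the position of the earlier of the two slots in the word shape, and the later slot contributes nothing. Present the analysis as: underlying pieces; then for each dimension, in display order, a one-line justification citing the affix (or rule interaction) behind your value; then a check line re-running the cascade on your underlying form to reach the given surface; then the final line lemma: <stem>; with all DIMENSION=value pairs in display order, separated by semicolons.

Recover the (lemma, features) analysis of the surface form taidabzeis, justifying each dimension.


underlying: ta-itab-ze-is
GRD=ki - signalled by the affix -is
CLASS=vo - signalled by the affix -ze
POLE=pa - signalled by the affix ta-
check: taitabzeis -> taidabzeis -> taidabzeis
lemma: itab; GRD=ki; CLASS=vo; POLE=pa


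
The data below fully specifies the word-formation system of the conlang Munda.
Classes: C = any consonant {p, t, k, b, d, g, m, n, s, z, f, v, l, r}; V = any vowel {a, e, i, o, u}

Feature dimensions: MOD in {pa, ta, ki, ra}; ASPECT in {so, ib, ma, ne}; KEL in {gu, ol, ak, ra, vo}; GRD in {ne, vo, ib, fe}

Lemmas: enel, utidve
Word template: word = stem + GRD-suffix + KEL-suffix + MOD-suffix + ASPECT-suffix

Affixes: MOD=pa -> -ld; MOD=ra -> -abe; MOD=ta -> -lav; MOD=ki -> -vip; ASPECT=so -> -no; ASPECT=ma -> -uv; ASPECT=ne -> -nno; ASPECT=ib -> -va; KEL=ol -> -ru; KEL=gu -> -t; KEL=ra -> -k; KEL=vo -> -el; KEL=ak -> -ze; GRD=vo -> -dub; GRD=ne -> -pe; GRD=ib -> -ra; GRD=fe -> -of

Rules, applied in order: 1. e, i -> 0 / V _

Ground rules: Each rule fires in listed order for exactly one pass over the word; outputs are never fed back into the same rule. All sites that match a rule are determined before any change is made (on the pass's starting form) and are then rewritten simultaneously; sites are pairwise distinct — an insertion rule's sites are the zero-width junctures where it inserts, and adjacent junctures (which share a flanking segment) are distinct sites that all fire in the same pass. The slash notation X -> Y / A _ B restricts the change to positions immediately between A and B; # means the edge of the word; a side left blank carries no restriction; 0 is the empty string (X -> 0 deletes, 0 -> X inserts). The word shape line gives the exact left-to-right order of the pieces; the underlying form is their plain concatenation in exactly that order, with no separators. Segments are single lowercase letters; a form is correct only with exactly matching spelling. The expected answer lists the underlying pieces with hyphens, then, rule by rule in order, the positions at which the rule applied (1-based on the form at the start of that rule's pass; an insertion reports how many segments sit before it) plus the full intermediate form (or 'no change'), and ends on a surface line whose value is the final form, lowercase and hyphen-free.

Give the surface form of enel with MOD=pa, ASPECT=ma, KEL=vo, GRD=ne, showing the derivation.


underlying: enel-pe-el-ld-uv
1. e, i -> 0 / V _: fires at position(s) 7: enelpellduv
surface: enelpellduv


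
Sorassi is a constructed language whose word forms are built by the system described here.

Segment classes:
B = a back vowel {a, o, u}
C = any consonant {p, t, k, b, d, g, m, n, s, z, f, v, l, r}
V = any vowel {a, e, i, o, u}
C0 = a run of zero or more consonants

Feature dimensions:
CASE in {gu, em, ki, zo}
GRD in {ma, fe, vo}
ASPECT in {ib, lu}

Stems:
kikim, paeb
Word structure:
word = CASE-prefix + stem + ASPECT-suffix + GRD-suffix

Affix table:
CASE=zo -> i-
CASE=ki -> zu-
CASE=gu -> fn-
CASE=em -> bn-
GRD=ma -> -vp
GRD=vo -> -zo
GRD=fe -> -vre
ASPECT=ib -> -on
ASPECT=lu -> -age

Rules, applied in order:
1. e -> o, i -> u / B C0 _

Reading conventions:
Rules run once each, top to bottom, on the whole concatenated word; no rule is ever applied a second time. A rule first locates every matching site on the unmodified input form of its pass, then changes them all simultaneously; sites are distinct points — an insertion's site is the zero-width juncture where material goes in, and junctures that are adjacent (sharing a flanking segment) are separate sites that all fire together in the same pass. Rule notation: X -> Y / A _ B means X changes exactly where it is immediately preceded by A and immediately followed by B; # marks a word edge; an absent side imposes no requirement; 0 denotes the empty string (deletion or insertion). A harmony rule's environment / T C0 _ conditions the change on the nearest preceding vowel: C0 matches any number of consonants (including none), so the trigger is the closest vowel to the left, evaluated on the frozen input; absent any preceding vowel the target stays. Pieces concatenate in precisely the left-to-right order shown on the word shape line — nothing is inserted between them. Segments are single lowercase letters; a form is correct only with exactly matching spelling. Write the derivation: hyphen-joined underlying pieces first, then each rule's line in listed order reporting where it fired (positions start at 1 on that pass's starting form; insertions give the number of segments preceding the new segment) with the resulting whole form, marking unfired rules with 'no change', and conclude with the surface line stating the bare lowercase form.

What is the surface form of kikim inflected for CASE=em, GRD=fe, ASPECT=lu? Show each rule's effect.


underlying: bn-kikim-age-vre
1. e -> o, i -> u / B C0 _: fires at position(s) 10: bnkikimagovre
surface: bnkikimagovre


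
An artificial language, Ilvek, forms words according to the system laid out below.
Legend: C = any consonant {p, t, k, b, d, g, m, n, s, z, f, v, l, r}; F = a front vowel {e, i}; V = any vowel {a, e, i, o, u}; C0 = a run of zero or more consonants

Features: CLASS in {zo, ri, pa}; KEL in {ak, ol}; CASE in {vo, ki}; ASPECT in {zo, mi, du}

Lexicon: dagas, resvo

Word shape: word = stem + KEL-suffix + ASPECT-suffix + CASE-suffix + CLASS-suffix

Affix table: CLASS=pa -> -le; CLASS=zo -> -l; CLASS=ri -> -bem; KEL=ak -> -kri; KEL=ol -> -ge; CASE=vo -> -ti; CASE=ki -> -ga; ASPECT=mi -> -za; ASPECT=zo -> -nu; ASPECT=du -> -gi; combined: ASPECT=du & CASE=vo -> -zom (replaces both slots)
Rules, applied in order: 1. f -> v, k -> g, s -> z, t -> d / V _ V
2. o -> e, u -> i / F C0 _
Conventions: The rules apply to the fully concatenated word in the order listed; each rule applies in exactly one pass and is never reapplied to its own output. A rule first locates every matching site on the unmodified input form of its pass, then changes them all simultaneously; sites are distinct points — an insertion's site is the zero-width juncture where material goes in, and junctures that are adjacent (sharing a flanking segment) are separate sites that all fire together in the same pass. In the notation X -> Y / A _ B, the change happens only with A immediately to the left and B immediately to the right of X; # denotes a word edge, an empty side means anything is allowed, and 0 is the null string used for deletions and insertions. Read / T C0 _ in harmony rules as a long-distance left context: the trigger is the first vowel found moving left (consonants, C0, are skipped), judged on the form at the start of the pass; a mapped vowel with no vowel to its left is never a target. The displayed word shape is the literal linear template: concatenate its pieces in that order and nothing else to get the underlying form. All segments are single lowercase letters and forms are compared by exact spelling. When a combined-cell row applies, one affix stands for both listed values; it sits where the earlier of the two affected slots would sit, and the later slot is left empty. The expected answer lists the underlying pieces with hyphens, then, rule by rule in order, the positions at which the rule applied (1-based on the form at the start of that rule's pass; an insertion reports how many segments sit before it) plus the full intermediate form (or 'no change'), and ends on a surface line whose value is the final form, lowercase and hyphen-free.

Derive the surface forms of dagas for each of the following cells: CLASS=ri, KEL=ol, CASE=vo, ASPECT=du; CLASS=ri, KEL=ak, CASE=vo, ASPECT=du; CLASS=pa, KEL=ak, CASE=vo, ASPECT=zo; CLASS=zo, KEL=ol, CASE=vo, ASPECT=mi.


cell CLASS=ri, KEL=ol, CASE=vo, ASPECT=du:
underlying: dagas-ge-zom-bem
1. f -> v, k -> g, s -> z, t -> d / V _ V: no change
2. o -> e, u -> i / F C0 _: fires at position(s) 9: dagasgezembem
surface: dagasgezembem

cell CLASS=ri, KEL=ak, CASE=vo, ASPECT=du:
underlying: dagas-kri-zom-bem
1. f -> v, k -> g, s -> z, t -> d / V _ V: no change
2. o -> e, u -> i / F C0 _: fires at position(s) 10: dagaskrizembem
surface: dagaskrizembem

cell CLASS=pa, KEL=ak, CASE=vo, ASPECT=zo:
underlying: dagas-kri-nu-ti-le
1. f -> v, k -> g, s -> z, t -> d / V _ V: fires at position(s) 11: dagaskrinudile
2. o -> e, u -> i / F C0 _: fires at position(s) 10: dagaskrinidile
surface: dagaskrinidile

cell CLASS=zo, KEL=ol, CASE=vo, ASPECT=mi:
underlying: dagas-ge-za-ti-l
1. f -> v, k -> g, s -> z, t -> d / V _ V: fires at position(s) 10: dagasgezadil
2. o -> e, u -> i / F C0 _: no change
surface: dagasgezadil


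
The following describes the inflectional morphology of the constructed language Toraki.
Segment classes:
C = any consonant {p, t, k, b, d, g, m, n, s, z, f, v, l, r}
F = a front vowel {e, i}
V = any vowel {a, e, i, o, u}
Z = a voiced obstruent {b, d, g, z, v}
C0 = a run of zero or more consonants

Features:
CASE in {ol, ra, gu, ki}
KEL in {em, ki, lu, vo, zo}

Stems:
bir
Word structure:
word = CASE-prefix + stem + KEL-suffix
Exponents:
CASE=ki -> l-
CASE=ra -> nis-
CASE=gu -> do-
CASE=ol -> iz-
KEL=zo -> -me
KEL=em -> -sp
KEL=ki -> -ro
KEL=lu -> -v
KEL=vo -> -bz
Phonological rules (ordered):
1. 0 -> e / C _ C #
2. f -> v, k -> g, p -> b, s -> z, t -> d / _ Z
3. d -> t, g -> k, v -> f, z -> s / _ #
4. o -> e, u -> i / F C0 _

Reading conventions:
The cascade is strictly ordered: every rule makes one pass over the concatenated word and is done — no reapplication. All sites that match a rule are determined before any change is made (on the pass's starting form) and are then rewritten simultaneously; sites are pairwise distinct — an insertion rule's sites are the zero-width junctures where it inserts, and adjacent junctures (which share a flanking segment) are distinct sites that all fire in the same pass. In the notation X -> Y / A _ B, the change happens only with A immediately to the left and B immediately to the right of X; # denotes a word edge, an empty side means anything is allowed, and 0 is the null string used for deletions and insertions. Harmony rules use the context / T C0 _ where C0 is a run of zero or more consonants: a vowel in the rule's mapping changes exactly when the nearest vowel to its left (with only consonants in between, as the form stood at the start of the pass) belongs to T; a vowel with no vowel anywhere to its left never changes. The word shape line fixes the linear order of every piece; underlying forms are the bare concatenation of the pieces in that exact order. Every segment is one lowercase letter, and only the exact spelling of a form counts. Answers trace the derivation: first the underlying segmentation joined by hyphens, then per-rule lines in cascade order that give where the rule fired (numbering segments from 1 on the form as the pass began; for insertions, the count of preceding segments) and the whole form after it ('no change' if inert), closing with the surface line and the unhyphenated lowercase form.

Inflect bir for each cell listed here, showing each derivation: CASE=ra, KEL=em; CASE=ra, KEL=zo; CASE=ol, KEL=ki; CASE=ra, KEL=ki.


cell CASE=ra, KEL=em:
underlying: nis-bir-sp
1. 0 -> e / C _ C #: inserts after position(s) 7: nisbirsep
2. f -> v, k -> g, p -> b, s -> z, t -> d / _ Z: fires at position(s) 3: nizbirsep
3. d -> t, g -> k, v -> f, z -> s / _ #: no change
4. o -> e, u -> i / F C0 _: no change
surface: nizbirsep

cell CASE=ra, KEL=zo:
underlying: nis-bir-me
1. 0 -> e / C _ C #: no change
2. f -> v, k -> g, p -> b, s -> z, t -> d / _ Z: fires at position(s) 3: nizbirme
3. d -> t, g -> k, v -> f, z -> s / _ #: no change
4. o -> e, u -> i / F C0 _: no change
surface: nizbirme

cell CASE=ol, KEL=ki:
underlying: iz-bir-ro
1. 0 -> e / C _ C #: no change
2. f -> v, k -> g, p -> b, s -> z, t -> d / _ Z: no change
3. d -> t, g -> k, v -> f, z -> s / _ #: no change
4. o -> e, u -> i / F C0 _: fires at position(s) 7: izbirre
surface: izbirre

cell CASE=ra, KEL=ki:
underlying: nis-bir-ro
1. 0 -> e / C _ C #: no change
2. f -> v, k -> g, p -> b, s -> z, t -> d / _ Z: fires at position(s) 3: nizbirro
3. d -> t, g -> k, v -> f, z -> s / _ #: no change
4. o -> e, u -> i / F C0 _: fires at position(s) 8: nizbirre
surface: nizbirre


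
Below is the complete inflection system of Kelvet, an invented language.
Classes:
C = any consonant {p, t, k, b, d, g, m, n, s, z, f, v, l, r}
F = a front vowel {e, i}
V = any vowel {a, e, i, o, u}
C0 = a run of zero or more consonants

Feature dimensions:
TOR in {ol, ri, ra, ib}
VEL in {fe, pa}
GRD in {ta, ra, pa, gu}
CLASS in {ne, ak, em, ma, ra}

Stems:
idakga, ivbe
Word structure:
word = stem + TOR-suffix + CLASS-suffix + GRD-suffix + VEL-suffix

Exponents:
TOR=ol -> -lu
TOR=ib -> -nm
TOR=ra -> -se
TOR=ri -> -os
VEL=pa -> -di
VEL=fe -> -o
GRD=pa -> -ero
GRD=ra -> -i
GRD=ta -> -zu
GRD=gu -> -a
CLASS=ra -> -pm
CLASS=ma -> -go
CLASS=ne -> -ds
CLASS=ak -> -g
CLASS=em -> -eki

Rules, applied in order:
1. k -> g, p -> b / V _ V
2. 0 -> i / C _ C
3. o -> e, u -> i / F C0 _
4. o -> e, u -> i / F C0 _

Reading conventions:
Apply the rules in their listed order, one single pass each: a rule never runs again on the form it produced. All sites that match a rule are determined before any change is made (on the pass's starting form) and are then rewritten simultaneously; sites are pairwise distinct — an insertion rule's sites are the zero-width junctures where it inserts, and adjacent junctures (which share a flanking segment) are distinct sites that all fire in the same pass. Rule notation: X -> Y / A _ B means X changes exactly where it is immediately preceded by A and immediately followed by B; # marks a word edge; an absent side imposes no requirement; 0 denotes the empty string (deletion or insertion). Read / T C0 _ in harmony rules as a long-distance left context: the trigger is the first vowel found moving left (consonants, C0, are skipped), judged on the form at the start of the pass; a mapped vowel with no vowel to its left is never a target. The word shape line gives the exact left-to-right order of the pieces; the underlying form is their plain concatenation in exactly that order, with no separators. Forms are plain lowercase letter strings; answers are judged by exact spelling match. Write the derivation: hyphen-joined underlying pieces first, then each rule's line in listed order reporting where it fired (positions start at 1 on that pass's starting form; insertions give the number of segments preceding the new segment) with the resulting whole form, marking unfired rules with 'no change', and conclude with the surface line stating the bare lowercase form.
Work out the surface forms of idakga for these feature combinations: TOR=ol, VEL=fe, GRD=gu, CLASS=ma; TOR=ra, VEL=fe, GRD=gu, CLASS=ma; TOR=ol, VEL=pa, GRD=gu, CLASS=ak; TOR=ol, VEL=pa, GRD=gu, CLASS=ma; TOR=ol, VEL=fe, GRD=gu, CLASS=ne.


cell TOR=ol, VEL=fe, GRD=gu, CLASS=ma:
underlying: idakga-lu-go-a-o
1. k -> g, p -> b / V _ V: no change
2. 0 -> i / C _ C: inserts after position(s) 4: idakigalugoao
3. o -> e, u -> i / F C0 _: no change
4. o -> e, u -> i / F C0 _: no change
surface: idakigalugoao

cell TOR=ra, VEL=fe, GRD=gu, CLASS=ma:
underlying: idakga-se-go-a-o
1. k -> g, p -> b / V _ V: no change
2. 0 -> i / C _ C: inserts after position(s) 4: idakigasegoao
3. o -> e, u -> i / F C0 _: fires at position(s) 11: idakigasegeao
4. o -> e, u -> i / F C0 _: no change
surface: idakigasegeao

cell TOR=ol, VEL=pa, GRD=gu, CLASS=ak:
underlying: idakga-lu-g-a-di
1. k -> g, p -> b / V _ V: no change
2. 0 -> i / C _ C: inserts after position(s) 4: idakigalugadi
3. o -> e, u -> i / F C0 _: no change
4. o -> e, u -> i / F C0 _: no change
surface: idakigalugadi

cell TOR=ol, VEL=pa, GRD=gu, CLASS=ma:
underlying: idakga-lu-go-a-di
1. k -> g, p -> b / V _ V: no change
2. 0 -> i / C _ C: inserts after position(s) 4: idakigalugoadi
3. o -> e, u -> i / F C0 _: no change
4. o -> e, u -> i / F C0 _: no change
surface: idakigalugoadi

cell TOR=ol, VEL=fe, GRD=gu, CLASS=ne:
underlying: idakga-lu-ds-a-o
1. k -> g, p -> b / V _ V: no change
2. 0 -> i / C _ C: inserts after position(s) 4, 9: idakigaludisao
3. o -> e, u -> i / F C0 _: no change
4. o -> e, u -> i / F C0 _: no change
surface: idakigaludisao


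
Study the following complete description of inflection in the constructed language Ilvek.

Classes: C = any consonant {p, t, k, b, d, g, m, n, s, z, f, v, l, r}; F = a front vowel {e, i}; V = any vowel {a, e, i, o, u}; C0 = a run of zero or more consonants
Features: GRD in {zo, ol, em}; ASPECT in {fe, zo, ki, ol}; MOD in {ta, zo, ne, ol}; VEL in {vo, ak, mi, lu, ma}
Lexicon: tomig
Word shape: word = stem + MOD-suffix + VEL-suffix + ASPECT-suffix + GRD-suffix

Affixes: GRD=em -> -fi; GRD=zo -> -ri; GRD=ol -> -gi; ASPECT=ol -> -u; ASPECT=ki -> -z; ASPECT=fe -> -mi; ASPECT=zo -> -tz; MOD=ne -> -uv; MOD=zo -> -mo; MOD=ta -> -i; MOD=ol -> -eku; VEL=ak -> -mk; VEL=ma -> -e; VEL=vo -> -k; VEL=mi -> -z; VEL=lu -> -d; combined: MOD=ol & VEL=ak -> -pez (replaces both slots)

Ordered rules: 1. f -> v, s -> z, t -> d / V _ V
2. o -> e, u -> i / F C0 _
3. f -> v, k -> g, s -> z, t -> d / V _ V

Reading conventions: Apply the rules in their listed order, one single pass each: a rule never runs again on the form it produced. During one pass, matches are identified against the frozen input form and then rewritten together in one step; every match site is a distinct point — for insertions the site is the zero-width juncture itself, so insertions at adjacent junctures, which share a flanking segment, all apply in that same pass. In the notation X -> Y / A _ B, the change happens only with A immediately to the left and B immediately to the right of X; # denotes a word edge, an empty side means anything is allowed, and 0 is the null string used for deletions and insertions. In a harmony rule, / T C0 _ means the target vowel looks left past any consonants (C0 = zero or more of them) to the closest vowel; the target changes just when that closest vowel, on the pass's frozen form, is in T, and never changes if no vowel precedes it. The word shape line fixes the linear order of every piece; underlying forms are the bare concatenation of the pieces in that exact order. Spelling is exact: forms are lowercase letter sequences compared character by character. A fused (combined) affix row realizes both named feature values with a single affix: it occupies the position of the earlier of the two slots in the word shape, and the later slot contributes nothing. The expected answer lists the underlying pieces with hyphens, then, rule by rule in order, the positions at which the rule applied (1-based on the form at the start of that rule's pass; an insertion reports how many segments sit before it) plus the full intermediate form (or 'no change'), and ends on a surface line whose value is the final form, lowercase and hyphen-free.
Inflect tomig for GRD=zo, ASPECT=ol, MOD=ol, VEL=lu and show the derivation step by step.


underlying: tomig-eku-d-u-ri
1. f -> v, s -> z, t -> d / V _ V: no change
2. o -> e, u -> i / F C0 _: fires at position(s) 8: tomigekiduri
3. f -> v, k -> g, s -> z, t -> d / V _ V: fires at position(s) 7: tomigegiduri
surface: tomigegiduri


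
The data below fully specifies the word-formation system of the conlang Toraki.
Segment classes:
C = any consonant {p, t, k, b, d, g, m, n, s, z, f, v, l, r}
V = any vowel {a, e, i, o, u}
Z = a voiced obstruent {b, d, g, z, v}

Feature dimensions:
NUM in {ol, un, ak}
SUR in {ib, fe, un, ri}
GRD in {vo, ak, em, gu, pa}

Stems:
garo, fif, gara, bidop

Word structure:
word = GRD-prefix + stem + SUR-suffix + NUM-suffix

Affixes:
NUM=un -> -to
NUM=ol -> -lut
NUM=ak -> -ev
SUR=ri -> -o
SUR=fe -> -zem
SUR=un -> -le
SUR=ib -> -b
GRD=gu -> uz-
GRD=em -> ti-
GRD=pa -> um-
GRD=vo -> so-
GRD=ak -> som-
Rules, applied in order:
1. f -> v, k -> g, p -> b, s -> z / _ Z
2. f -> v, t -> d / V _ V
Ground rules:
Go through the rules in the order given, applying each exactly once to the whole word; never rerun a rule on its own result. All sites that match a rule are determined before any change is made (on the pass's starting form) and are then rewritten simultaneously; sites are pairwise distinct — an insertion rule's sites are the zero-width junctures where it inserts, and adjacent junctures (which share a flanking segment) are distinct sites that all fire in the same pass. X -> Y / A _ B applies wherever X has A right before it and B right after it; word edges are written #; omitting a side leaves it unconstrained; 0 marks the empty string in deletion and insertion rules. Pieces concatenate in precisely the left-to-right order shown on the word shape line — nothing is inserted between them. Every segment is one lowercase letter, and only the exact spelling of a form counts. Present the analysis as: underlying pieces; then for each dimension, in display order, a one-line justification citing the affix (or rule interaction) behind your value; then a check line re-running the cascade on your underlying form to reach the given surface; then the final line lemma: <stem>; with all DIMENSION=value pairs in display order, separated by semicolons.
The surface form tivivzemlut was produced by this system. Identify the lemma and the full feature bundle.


underlying: ti-fif-zem-lut
NUM=ol - signalled by the affix -lut
SUR=fe - signalled by the affix -zem
GRD=em - signalled by the affix ti-
check: tififzemlut -> tifivzemlut -> tivivzemlut
lemma: fif; NUM=ol; SUR=fe; GRD=em


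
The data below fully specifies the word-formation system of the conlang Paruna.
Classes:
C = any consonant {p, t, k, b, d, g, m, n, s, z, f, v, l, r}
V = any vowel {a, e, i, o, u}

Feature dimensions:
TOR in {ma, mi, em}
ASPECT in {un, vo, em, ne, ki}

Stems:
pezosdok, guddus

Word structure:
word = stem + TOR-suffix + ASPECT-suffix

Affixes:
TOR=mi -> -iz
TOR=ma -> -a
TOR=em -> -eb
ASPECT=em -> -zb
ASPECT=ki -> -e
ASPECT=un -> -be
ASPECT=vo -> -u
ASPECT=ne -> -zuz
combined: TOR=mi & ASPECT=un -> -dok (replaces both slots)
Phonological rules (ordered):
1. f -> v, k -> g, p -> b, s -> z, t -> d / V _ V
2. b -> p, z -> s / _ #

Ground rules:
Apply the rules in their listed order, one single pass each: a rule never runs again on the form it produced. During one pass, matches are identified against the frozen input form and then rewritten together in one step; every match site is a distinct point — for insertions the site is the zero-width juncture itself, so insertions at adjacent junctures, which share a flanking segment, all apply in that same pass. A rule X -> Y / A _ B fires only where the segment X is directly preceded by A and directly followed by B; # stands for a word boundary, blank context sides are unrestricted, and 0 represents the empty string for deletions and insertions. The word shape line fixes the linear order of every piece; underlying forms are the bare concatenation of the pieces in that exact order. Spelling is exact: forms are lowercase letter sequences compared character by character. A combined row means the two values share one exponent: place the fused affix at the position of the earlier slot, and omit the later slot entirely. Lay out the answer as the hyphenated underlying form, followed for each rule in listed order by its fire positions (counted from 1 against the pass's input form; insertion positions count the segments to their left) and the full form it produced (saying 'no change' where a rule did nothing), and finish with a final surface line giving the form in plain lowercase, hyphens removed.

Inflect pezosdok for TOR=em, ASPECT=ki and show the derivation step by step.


underlying: pezosdok-eb-e
1. f -> v, k -> g, p -> b, s -> z, t -> d / V _ V: fires at position(s) 8: pezosdogebe
2. b -> p, z -> s / _ #: no change
surface: pezosdogebe


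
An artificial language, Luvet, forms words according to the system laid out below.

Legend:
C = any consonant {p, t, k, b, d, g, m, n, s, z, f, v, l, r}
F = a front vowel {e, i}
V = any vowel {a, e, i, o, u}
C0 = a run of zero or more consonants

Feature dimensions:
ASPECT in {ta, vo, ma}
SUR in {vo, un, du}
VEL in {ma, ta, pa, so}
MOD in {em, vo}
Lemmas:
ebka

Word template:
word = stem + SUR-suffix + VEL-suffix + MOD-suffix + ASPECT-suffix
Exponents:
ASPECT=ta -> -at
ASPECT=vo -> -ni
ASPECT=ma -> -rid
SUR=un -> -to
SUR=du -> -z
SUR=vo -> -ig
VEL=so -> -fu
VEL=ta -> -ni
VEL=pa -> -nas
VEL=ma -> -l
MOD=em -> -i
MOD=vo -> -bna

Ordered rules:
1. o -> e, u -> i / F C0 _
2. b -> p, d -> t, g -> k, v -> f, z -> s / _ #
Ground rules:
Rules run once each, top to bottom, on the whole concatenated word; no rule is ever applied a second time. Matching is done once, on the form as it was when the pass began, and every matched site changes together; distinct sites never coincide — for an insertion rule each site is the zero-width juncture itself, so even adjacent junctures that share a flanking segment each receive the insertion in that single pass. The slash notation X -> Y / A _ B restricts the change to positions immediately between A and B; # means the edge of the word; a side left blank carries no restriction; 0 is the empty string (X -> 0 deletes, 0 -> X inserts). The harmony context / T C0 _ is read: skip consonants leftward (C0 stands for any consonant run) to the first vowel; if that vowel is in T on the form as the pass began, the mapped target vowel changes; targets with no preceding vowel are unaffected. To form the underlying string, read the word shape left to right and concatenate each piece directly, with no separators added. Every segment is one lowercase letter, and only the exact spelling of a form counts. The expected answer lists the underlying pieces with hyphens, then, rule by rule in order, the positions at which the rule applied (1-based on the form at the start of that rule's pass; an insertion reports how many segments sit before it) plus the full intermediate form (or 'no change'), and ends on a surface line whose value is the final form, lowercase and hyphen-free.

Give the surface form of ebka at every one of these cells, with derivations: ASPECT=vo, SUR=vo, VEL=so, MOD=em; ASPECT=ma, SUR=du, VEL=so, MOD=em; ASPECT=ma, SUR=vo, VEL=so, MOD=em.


cell ASPECT=vo, SUR=vo, VEL=so, MOD=em:
underlying: ebka-ig-fu-i-ni
1. o -> e, u -> i / F C0 _: fires at position(s) 8: ebkaigfiini
2. b -> p, d -> t, g -> k, v -> f, z -> s / _ #: no change
surface: ebkaigfiini

cell ASPECT=ma, SUR=du, VEL=so, MOD=em:
underlying: ebka-z-fu-i-rid
1. o -> e, u -> i / F C0 _: no change
2. b -> p, d -> t, g -> k, v -> f, z -> s / _ #: fires at position(s) 11: ebkazfuirit
surface: ebkazfuirit

cell ASPECT=ma, SUR=vo, VEL=so, MOD=em:
underlying: ebka-ig-fu-i-rid
1. o -> e, u -> i / F C0 _: fires at position(s) 8: ebkaigfiirid
2. b -> p, d -> t, g -> k, v -> f, z -> s / _ #: fires at position(s) 12: ebkaigfiirit
surface: ebkaigfiirit


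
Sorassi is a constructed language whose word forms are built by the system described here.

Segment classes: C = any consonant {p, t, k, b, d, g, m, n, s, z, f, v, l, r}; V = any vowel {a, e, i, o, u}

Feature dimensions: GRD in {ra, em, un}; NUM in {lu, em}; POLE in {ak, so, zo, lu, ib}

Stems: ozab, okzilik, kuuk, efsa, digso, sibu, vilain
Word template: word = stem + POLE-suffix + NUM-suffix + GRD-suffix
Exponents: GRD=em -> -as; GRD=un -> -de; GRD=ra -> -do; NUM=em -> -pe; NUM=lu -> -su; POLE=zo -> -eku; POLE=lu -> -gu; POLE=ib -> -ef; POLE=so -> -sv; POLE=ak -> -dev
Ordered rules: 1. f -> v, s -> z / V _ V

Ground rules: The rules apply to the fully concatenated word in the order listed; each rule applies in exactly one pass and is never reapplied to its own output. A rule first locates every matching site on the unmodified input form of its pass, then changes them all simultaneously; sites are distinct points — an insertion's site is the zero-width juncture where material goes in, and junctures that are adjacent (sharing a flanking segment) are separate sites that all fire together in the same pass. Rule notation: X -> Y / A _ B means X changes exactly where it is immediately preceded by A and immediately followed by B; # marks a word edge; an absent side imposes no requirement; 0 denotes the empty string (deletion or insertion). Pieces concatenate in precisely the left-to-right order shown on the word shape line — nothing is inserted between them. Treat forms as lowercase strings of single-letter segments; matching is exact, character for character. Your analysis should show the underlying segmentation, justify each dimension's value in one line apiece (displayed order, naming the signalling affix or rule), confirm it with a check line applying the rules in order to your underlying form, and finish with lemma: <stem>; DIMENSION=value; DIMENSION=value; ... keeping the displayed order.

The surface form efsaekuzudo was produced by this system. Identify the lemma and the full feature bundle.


underlying: efsa-eku-su-do
GRD=ra - signalled by the affix -do
NUM=lu - signalled by the affix -su
POLE=zo - signalled by the affix -eku
check: efsaekusudo -> efsaekuzudo
lemma: efsa; GRD=ra; NUM=lu; POLE=zo


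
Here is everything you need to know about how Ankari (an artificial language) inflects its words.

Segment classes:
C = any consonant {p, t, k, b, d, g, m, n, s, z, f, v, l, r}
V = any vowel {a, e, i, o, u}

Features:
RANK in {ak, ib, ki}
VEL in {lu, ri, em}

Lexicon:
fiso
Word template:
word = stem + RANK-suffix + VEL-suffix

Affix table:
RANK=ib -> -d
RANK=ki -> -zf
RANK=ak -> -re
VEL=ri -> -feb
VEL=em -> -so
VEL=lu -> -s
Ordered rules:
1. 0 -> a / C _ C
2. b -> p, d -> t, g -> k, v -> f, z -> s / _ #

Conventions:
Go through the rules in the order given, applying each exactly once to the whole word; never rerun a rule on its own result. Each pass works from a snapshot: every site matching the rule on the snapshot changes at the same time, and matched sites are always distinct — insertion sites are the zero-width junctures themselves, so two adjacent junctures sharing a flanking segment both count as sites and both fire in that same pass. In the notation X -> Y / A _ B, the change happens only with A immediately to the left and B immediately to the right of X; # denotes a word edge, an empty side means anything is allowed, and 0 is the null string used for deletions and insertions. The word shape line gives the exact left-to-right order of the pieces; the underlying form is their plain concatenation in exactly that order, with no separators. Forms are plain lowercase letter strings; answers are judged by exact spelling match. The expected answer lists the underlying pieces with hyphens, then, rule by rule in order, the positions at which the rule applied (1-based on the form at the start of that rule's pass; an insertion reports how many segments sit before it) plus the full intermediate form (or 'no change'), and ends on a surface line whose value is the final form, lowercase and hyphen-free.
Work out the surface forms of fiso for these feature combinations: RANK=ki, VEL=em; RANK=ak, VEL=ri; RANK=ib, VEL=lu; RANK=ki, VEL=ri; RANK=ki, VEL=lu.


cell RANK=ki, VEL=em:
underlying: fiso-zf-so
1. 0 -> a / C _ C: inserts after position(s) 5, 6: fisozafaso
2. b -> p, d -> t, g -> k, v -> f, z -> s / _ #: no change
surface: fisozafaso

cell RANK=ak, VEL=ri:
underlying: fiso-re-feb
1. 0 -> a / C _ C: no change
2. b -> p, d -> t, g -> k, v -> f, z -> s / _ #: fires at position(s) 9: fisorefep
surface: fisorefep

cell RANK=ib, VEL=lu:
underlying: fiso-d-s
1. 0 -> a / C _ C: inserts after position(s) 5: fisodas
2. b -> p, d -> t, g -> k, v -> f, z -> s / _ #: no change
surface: fisodas

cell RANK=ki, VEL=ri:
underlying: fiso-zf-feb
1. 0 -> a / C _ C: inserts after position(s) 5, 6: fisozafafeb
2. b -> p, d -> t, g -> k, v -> f, z -> s / _ #: fires at position(s) 11: fisozafafep
surface: fisozafafep

cell RANK=ki, VEL=lu:
underlying: fiso-zf-s
1. 0 -> a / C _ C: inserts after position(s) 5, 6: fisozafas
2. b -> p, d -> t, g -> k, v -> f, z -> s / _ #: no change
surface: fisozafas


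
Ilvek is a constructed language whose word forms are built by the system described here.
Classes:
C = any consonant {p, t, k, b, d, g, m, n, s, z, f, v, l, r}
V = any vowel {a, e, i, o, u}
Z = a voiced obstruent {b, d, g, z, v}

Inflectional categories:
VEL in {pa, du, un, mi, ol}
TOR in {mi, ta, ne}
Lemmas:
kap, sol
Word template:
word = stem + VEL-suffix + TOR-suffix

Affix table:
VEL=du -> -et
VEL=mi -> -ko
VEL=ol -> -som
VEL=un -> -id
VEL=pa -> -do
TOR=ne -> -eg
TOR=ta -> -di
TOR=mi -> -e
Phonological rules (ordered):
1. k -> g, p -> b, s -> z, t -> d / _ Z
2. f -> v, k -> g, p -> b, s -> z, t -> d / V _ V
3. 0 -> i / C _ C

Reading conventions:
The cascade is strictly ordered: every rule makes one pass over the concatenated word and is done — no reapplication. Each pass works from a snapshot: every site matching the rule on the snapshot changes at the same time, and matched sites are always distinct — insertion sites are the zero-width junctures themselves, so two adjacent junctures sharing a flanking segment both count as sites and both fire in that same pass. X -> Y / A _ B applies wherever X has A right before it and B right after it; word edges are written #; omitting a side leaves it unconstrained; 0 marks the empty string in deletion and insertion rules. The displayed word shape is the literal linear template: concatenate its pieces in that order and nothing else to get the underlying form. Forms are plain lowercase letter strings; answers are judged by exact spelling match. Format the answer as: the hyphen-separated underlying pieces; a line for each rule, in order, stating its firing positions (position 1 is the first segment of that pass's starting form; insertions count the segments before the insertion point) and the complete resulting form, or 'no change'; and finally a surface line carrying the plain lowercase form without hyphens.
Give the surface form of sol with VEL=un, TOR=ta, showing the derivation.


underlying: sol-id-di
1. k -> g, p -> b, s -> z, t -> d / _ Z: no change
2. f -> v, k -> g, p -> b, s -> z, t -> d / V _ V: no change
3. 0 -> i / C _ C: inserts after position(s) 5: solididi
surface: solididi


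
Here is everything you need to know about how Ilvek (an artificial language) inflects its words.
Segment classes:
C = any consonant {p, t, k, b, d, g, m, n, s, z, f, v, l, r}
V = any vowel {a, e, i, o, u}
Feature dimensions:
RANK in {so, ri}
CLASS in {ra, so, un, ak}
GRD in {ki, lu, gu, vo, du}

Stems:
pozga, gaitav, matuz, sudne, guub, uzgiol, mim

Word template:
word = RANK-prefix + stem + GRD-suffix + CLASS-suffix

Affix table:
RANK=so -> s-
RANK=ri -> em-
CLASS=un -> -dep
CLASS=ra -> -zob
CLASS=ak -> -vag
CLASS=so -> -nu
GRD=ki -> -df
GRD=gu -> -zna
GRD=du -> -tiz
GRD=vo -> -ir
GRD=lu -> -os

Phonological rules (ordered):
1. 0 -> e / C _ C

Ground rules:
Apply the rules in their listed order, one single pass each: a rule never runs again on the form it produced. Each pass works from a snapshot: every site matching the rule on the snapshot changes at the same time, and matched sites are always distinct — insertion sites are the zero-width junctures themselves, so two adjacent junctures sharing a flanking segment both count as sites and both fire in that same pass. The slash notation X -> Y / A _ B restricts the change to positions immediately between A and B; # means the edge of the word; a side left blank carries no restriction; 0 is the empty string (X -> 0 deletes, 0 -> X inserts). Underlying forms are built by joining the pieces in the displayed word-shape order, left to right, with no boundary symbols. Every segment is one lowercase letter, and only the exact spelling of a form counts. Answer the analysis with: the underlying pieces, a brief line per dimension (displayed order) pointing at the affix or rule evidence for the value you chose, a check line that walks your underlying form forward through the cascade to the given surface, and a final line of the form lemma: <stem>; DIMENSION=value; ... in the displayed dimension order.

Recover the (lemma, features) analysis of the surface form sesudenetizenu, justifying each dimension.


underlying: s-sudne-tiz-nu
RANK=so - signalled by the affix s-
CLASS=so - signalled by the affix -nu
GRD=du - signalled by the affix -tiz
check: ssudnetiznu -> sesudenetizenu
lemma: sudne; RANK=so; CLASS=so; GRD=du
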